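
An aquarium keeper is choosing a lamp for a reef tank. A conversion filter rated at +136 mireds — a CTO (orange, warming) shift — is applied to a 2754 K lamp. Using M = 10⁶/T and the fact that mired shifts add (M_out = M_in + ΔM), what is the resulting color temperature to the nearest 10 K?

2000 K

M_in = 10⁶/2754 = 363.11 mireds.
M_out = 363.11 + (+136) = 499.11 mireds.
T_out = 10⁶/499.11 = 2003.6 K → 2000 K.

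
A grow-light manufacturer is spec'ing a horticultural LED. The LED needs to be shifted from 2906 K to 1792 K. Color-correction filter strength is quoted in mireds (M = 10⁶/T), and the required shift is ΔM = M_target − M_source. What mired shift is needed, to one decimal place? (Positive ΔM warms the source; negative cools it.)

M_source = 10⁶/2906 = 344.116; M_target = 10⁶/1792 = 558.036.
ΔM = 558.036 − 344.116 = 213.920 → +213.9 mireds, a warming shift.

+213.9 mireds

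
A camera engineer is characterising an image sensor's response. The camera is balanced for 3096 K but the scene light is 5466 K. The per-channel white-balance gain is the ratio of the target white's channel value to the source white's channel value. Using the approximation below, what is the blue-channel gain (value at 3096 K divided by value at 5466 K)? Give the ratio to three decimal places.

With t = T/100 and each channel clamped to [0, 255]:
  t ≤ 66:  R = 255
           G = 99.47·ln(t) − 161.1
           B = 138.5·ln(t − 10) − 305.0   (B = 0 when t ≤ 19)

At 5466 K (t = 54.66):
  B = 138.5·ln(54.66 − 10) − 305.0 = 138.5·ln 44.66 − 305.0 = 138.5·3.7991 − 305.0 = 221.172.
At 3096 K (t = 30.96):
  B = 138.5·ln(30.96 − 10) − 305.0 = 138.5·ln 20.96 − 305.0 = 138.5·3.0426 − 305.0 = 116.402.
Gain = 116.402 / 221.172 = 0.5263 → 0.526.

0.526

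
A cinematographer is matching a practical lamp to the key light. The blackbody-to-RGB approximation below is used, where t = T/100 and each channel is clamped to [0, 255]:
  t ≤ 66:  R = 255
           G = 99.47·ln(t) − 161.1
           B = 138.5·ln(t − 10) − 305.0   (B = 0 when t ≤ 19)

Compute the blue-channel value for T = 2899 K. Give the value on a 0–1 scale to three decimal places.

0.403

t = 2899/100 = 28.99; the t ≤ 66 branch applies.
B = 138.5·ln(28.99 − 10) − 305.0 = 138.5·ln 18.99 − 305.0 = 138.5·2.9439 − 305.0 = 102.732.
On a 0–1 scale: 102.732/255 = 0.4029 → 0.403.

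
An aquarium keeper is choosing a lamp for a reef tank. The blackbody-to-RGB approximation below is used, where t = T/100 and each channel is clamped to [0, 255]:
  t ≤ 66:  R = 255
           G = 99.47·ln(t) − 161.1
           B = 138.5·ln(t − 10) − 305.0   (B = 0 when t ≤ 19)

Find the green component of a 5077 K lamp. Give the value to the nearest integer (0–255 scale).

230

t = 5077/100 = 50.77; the t ≤ 66 branch applies.
G = 99.47·ln 50.77 − 161.1 = 99.47·3.9273 − 161.1 = 229.549.
Rounded: 230.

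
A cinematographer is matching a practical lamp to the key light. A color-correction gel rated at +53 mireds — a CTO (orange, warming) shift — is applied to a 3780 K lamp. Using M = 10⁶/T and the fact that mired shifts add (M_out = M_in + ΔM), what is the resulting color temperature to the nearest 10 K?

M_in = 10⁶/3780 = 264.55 mireds.
M_out = 264.55 + (+53) = 317.55 mireds.
T_out = 10⁶/317.55 = 3149.1 K → 3150 K.

3150 K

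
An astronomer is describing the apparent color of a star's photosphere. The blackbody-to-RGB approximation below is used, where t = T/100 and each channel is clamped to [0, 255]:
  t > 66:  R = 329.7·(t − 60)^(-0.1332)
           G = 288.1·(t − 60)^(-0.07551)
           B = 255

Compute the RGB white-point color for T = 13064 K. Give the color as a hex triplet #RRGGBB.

#BBD1FF

t = 13064/100 = 130.64; the t > 66 branch applies.
R = 329.7·(130.64 − 60)^(-0.1332) = 329.7·70.64^(-0.1332) = 329.7·0.56716 = 186.993.
G = 288.1·(130.64 − 60)^(-0.07551) = 288.1·70.64^(-0.07551) = 288.1·0.72507 = 208.892.
B = 255 by definition for t > 66.
Rounded: (187, 209, 255).
In hex: #BBD1FF.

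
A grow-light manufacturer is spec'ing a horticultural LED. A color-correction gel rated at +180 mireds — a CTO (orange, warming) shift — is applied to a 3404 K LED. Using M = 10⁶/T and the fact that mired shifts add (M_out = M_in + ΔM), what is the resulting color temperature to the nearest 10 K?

2110 K

M_in = 10⁶/3404 = 293.77 mireds.
M_out = 293.77 + (+180) = 473.77 mireds.
T_out = 10⁶/473.77 = 2110.7 K → 2110 K.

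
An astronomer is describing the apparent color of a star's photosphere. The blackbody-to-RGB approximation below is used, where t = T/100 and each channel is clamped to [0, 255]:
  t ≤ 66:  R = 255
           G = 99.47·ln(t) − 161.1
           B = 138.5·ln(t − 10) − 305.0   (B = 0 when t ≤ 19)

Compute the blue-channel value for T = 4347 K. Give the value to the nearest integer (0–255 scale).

t = 4347/100 = 43.47; the t ≤ 66 branch applies.
B = 138.5·ln(43.47 − 10) − 305.0 = 138.5·ln 33.47 − 305.0 = 138.5·3.5106 − 305.0 = 181.225.
Rounded: 181.

181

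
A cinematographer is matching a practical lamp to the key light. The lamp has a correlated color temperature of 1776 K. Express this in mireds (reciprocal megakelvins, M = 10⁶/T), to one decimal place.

M = 10⁶ / 1776 = 563.063 → 563.1 mireds.

563.1 mireds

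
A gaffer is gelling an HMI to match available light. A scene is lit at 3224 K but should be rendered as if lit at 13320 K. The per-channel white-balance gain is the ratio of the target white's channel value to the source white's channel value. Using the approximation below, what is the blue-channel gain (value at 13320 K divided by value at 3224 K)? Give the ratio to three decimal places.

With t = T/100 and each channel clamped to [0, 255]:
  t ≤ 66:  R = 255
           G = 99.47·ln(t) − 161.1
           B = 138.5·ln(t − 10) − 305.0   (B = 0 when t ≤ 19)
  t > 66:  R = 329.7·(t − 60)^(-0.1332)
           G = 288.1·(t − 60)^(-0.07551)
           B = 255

2.046

At 3224 K (t = 32.24):
  B = 138.5·ln(32.24 − 10) − 305.0 = 138.5·ln 22.24 − 305.0 = 138.5·3.1019 − 305.0 = 124.612.
At 13320 K (t = 133.2):
  B = 255 by definition for t > 66.
Gain = 255.000 / 124.612 = 2.0464 → 2.046.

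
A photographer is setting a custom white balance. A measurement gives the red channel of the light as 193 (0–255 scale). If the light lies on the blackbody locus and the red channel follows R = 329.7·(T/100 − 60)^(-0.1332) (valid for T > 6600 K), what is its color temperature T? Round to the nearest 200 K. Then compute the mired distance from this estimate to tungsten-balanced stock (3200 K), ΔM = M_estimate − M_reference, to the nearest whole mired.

-226 mireds

(t − 60)^(-0.1332) = 193/329.7 = 0.58538.
t − 60 = 0.58538^(1/-0.1332) = 0.58538^(-7.508) = 55.713, so t = 115.713.
T = 100·t = 11571 K → 11600 K to the nearest 200 K.
M_estimate = 10⁶/11600 = 86.21; M_reference = 10⁶/3200 = 312.50.
ΔM = 86.21 − 312.50 = -226.29 → -226 mireds.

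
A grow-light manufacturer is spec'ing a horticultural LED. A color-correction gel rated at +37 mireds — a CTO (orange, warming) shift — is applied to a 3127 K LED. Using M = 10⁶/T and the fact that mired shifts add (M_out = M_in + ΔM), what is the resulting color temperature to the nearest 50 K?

2800 K

M_in = 10⁶/3127 = 319.80 mireds.
M_out = 319.80 + (+37) = 356.80 mireds.
T_out = 10⁶/356.80 = 2802.7 K → 2800 K.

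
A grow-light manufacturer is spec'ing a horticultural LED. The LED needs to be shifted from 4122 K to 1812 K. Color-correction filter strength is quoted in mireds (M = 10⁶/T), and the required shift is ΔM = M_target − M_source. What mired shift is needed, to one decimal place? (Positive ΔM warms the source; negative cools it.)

M_source = 10⁶/4122 = 242.601; M_target = 10⁶/1812 = 551.876.
ΔM = 551.876 − 242.601 = 309.276 → +309.3 mireds, a warming shift.

+309.3 mireds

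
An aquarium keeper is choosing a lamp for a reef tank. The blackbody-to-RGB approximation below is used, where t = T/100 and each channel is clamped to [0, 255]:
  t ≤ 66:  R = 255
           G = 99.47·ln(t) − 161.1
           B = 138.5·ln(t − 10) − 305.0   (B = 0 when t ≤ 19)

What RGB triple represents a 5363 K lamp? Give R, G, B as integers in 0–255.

t = 5363/100 = 53.63; the t ≤ 66 branch applies.
R = 255 by definition for t ≤ 66.
G = 99.47·ln 53.63 − 161.1 = 99.47·3.9821 − 161.1 = 235.000.
B = 138.5·ln(53.63 − 10) − 305.0 = 138.5·ln 43.63 − 305.0 = 138.5·3.7757 − 305.0 = 217.941.
Rounded: (255, 235, 218).

R=255, G=235, B=218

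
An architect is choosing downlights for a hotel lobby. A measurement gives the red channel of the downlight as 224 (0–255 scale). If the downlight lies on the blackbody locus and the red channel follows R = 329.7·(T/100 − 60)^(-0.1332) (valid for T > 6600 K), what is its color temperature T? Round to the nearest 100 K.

(t − 60)^(-0.1332) = 224/329.7 = 0.67941.
t − 60 = 0.67941^(1/-0.1332) = 0.67941^(-7.508) = 18.209, so t = 78.209.
T = 100·t = 7821 K → 7800 K to the nearest 100 K.

7800 K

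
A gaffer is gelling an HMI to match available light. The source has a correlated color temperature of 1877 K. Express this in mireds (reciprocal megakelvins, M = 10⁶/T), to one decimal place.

532.8 mireds

M = 10⁶ / 1877 = 532.765 → 532.8 mireds.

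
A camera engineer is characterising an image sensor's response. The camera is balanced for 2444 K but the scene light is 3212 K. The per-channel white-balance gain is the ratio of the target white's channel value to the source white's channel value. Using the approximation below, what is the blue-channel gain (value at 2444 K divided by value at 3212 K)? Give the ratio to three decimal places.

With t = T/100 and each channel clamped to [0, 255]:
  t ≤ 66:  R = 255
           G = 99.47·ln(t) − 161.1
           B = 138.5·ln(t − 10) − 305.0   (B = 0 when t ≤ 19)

At 3212 K (t = 32.12):
  B = 138.5·ln(32.12 − 10) − 305.0 = 138.5·ln 22.12 − 305.0 = 138.5·3.0965 − 305.0 = 123.863.
At 2444 K (t = 24.44):
  B = 138.5·ln(24.44 − 10) − 305.0 = 138.5·ln 14.44 − 305.0 = 138.5·2.6700 − 305.0 = 64.795.
Gain = 64.795 / 123.863 = 0.5231 → 0.523.

0.523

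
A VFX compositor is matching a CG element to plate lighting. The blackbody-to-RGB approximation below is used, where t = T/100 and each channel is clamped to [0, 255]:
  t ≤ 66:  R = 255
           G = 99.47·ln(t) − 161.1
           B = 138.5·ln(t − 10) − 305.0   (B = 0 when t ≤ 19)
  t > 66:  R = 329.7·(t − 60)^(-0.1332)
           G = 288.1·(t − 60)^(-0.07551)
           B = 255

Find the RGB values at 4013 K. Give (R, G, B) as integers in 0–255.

(255, 206, 167)

t = 4013/100 = 40.13; the t ≤ 66 branch applies.
R = 255 by definition for t ≤ 66.
G = 99.47·ln 40.13 − 161.1 = 99.47·3.6921 − 161.1 = 206.156.
B = 138.5·ln(40.13 − 10) − 305.0 = 138.5·ln 30.13 − 305.0 = 138.5·3.4055 − 305.0 = 166.665.
Rounded: (255, 206, 167).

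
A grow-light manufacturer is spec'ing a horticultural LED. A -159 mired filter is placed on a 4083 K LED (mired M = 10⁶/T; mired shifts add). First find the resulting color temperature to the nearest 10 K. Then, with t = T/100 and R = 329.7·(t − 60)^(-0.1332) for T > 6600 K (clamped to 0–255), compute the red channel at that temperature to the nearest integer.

193

M_in = 10⁶/4083 = 244.92; M_out = 244.92 + (-159) = 85.92.
T_out = 10⁶/85.92 = 11639.0 K → 11640 K; t = 116.4.
R = 329.7·(116.4 − 60)^(-0.1332) = 329.7·56.4^(-0.1332) = 329.7·0.58443 = 192.685.
Rounded: 193.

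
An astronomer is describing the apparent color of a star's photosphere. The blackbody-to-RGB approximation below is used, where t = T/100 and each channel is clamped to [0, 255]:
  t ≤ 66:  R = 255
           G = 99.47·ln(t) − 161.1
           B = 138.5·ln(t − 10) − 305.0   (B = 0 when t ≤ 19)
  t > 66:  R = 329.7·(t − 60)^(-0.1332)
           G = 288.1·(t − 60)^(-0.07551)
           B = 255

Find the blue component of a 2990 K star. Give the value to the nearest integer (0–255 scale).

109

t = 2990/100 = 29.9; the t ≤ 66 branch applies.
B = 138.5·ln(29.9 − 10) − 305.0 = 138.5·ln 19.9 − 305.0 = 138.5·2.9907 − 305.0 = 109.215.
Rounded: 109.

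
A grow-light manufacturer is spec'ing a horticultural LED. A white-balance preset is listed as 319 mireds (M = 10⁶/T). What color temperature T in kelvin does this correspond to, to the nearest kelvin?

T = 10⁶ / 319 = 3134.80 K → 3135 K.

3135 K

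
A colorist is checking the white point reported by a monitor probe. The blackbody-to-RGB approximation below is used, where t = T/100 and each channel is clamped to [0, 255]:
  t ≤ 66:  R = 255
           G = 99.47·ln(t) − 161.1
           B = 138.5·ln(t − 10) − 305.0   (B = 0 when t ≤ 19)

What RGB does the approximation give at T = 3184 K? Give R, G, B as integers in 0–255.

t = 3184/100 = 31.84; the t ≤ 66 branch applies.
R = 255 by definition for t ≤ 66.
G = 99.47·ln 31.84 − 161.1 = 99.47·3.4607 − 161.1 = 183.138.
B = 138.5·ln(31.84 − 10) − 305.0 = 138.5·ln 21.84 − 305.0 = 138.5·3.0837 − 305.0 = 122.098.
Rounded: (255, 183, 122).

R=255, G=183, B=122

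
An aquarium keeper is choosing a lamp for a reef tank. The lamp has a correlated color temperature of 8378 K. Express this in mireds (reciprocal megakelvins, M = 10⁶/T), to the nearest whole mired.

M = 10⁶ / 8378 = 119.360 → 119 mireds.

119 mireds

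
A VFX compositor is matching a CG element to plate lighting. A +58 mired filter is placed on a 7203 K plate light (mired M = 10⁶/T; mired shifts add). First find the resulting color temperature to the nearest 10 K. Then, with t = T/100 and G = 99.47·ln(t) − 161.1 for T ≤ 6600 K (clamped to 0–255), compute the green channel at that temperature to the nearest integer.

M_in = 10⁶/7203 = 138.83; M_out = 138.83 + (+58) = 196.83.
T_out = 10⁶/196.83 = 5080.5 K → 5080 K; t = 50.8.
G = 99.47·ln 50.8 − 161.1 = 99.47·3.9279 − 161.1 = 229.608.
Rounded: 230.

230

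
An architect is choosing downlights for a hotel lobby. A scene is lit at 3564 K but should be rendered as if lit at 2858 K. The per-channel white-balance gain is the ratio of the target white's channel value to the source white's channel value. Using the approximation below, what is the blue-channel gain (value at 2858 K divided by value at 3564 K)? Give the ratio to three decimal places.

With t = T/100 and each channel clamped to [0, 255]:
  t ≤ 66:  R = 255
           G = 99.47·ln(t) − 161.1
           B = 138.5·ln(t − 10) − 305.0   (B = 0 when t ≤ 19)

0.691

At 3564 K (t = 35.64):
  B = 138.5·ln(35.64 − 10) − 305.0 = 138.5·ln 25.64 − 305.0 = 138.5·3.2442 − 305.0 = 144.315.
At 2858 K (t = 28.58):
  B = 138.5·ln(28.58 − 10) − 305.0 = 138.5·ln 18.58 − 305.0 = 138.5·2.9221 − 305.0 = 99.709.
Gain = 99.709 / 144.315 = 0.6909 → 0.691.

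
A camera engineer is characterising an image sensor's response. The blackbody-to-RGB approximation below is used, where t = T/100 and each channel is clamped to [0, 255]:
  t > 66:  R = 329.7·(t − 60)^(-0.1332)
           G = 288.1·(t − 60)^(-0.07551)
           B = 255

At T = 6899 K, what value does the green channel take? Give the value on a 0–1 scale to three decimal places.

t = 6899/100 = 68.99; the t > 66 branch applies.
G = 288.1·(68.99 − 60)^(-0.07551) = 288.1·8.99^(-0.07551) = 288.1·0.84719 = 244.076.
On a 0–1 scale: 244.076/255 = 0.9572 → 0.957.

0.957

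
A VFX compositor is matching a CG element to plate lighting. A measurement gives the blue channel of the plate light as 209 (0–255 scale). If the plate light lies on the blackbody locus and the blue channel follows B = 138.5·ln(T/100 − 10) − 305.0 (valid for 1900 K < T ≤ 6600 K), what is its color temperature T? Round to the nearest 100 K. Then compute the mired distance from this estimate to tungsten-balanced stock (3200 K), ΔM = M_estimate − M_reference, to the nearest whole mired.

-116 mireds

ln(t − 10) = (209 + 305.0) / 138.5 = 3.7112.
t − 10 = e^3.7112 = 40.903, so t = 50.903.
T = 100·t = 5090 K → 5100 K to the nearest 100 K.
M_estimate = 10⁶/5100 = 196.08; M_reference = 10⁶/3200 = 312.50.
ΔM = 196.08 − 312.50 = -116.42 → -116 mireds.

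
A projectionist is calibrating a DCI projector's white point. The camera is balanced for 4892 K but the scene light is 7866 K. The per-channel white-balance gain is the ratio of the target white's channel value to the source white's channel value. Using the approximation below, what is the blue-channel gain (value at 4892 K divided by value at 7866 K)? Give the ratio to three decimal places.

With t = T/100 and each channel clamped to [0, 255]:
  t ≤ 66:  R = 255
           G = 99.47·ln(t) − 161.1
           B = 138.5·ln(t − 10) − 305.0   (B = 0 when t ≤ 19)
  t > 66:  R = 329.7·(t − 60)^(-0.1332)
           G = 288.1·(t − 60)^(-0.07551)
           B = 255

0.793

At 7866 K (t = 78.66):
  B = 255 by definition for t > 66.
At 4892 K (t = 48.92):
  B = 138.5·ln(48.92 − 10) − 305.0 = 138.5·ln 38.92 − 305.0 = 138.5·3.6615 − 305.0 = 202.119.
Gain = 202.119 / 255.000 = 0.7926 → 0.793.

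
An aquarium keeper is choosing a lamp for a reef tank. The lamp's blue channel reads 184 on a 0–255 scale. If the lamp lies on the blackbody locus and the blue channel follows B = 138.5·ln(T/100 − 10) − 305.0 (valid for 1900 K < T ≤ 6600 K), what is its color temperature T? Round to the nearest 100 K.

4400 K

ln(t − 10) = (184 + 305.0) / 138.5 = 3.5307.
t − 10 = e^3.5307 = 34.147, so t = 44.147.
T = 100·t = 4415 K → 4400 K to the nearest 100 K.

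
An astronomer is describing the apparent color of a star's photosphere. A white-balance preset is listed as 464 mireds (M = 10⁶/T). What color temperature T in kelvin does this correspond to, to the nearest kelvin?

T = 10⁶ / 464 = 2155.17 K → 2155 K.

2155 K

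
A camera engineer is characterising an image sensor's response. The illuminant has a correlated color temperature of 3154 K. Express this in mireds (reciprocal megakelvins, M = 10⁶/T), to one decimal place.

317.1 mireds

M = 10⁶ / 3154 = 317.058 → 317.1 mireds.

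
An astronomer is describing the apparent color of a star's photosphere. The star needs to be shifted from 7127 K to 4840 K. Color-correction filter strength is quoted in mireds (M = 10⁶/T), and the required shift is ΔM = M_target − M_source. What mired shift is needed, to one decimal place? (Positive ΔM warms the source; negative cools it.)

M_source = 10⁶/7127 = 140.311; M_target = 10⁶/4840 = 206.612.
ΔM = 206.612 − 140.311 = 66.300 → +66.3 mireds, a warming shift.

+66.3 mireds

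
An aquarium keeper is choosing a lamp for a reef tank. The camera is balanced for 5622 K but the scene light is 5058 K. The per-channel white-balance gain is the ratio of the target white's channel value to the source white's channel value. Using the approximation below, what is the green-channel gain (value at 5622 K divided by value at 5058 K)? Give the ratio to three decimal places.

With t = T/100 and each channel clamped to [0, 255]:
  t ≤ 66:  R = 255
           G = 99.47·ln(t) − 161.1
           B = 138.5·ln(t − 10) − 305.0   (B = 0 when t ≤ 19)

At 5058 K (t = 50.58):
  G = 99.47·ln 50.58 − 161.1 = 99.47·3.9236 − 161.1 = 229.176.
At 5622 K (t = 56.22):
  G = 99.47·ln 56.22 − 161.1 = 99.47·4.0293 − 161.1 = 239.692.
Gain = 239.692 / 229.176 = 1.0459 → 1.046.

1.046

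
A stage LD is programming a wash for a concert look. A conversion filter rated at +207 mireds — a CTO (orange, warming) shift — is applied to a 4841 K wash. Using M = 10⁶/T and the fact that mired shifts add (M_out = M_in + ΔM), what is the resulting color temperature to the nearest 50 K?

M_in = 10⁶/4841 = 206.57 mireds.
M_out = 206.57 + (+207) = 413.57 mireds.
T_out = 10⁶/413.57 = 2418.0 K → 2400 K.

2400 K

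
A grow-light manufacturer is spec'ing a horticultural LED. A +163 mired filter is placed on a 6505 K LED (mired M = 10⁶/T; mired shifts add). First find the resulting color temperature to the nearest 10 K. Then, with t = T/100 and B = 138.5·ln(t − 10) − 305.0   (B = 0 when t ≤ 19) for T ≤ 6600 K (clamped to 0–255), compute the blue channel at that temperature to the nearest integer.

121

M_in = 10⁶/6505 = 153.73; M_out = 153.73 + (+163) = 316.73.
T_out = 10⁶/316.73 = 3157.3 K → 3160 K; t = 31.6.
B = 138.5·ln(31.6 − 10) − 305.0 = 138.5·ln 21.6 − 305.0 = 138.5·3.0727 − 305.0 = 120.568.
Rounded: 121.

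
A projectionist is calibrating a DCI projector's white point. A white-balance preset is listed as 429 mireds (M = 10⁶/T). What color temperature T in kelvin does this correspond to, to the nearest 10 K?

T = 10⁶ / 429 = 2331.00 K → 2330 K.

2330 K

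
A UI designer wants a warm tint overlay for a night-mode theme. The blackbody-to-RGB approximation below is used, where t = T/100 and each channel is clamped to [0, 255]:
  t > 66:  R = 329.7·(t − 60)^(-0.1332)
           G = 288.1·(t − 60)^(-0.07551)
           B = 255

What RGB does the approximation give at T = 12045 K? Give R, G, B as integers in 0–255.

R=191, G=211, B=255

t = 12045/100 = 120.45; the t > 66 branch applies.
R = 329.7·(120.45 − 60)^(-0.1332) = 329.7·60.45^(-0.1332) = 329.7·0.57905 = 190.914.
G = 288.1·(120.45 − 60)^(-0.07551) = 288.1·60.45^(-0.07551) = 288.1·0.73365 = 211.364.
B = 255 by definition for t > 66.
Rounded: (191, 211, 255).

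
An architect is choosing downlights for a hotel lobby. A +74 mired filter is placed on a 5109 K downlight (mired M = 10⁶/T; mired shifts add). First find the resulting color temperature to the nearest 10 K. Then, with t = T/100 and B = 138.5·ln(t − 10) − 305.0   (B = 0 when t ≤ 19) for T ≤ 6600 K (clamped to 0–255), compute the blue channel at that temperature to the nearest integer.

152

M_in = 10⁶/5109 = 195.73; M_out = 195.73 + (+74) = 269.73.
T_out = 10⁶/269.73 = 3707.4 K → 3710 K; t = 37.1.
B = 138.5·ln(37.1 − 10) − 305.0 = 138.5·ln 27.1 − 305.0 = 138.5·3.2995 − 305.0 = 151.985.
Rounded: 152.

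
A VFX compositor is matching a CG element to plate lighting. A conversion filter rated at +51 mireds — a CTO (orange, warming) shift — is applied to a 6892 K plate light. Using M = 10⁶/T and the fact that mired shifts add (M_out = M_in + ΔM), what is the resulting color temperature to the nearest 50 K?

5100 K

M_in = 10⁶/6892 = 145.10 mireds.
M_out = 145.10 + (+51) = 196.10 mireds.
T_out = 10⁶/196.10 = 5099.5 K → 5100 K.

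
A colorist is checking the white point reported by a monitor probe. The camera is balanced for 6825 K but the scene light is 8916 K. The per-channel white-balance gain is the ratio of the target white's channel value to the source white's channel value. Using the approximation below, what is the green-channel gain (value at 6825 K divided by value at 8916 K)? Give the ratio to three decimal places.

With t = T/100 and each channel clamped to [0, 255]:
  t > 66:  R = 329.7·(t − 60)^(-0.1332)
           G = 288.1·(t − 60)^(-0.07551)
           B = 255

At 8916 K (t = 89.16):
  G = 288.1·(89.16 − 60)^(-0.07551) = 288.1·29.16^(-0.07551) = 288.1·0.77516 = 223.325.
At 6825 K (t = 68.25):
  G = 288.1·(68.25 − 60)^(-0.07551) = 288.1·8.25^(-0.07551) = 288.1·0.85270 = 245.664.
Gain = 245.664 / 223.325 = 1.1000 → 1.100.

1.100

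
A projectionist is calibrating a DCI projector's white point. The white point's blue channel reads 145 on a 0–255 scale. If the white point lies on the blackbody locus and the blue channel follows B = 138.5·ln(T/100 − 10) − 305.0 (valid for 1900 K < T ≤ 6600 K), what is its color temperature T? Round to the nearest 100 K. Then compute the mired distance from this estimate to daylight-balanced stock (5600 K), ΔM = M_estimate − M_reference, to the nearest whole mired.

+99 mireds

ln(t − 10) = (145 + 305.0) / 138.5 = 3.2491.
t − 10 = e^3.2491 = 25.767, so t = 35.767.
T = 100·t = 3577 K → 3600 K to the nearest 100 K.
M_estimate = 10⁶/3600 = 277.78; M_reference = 10⁶/5600 = 178.57.
ΔM = 277.78 − 178.57 = 99.21 → +99 mireds.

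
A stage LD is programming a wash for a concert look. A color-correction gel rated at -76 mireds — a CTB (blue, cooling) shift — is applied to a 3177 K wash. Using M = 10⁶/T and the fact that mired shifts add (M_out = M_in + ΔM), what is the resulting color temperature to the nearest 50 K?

M_in = 10⁶/3177 = 314.76 mireds.
M_out = 314.76 + (-76) = 238.76 mireds.
T_out = 10⁶/238.76 = 4188.3 K → 4200 K.

4200 K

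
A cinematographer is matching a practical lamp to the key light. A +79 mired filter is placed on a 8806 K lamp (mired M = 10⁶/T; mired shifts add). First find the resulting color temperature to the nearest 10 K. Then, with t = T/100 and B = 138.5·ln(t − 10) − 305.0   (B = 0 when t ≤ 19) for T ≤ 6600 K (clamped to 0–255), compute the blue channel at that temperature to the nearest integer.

M_in = 10⁶/8806 = 113.56; M_out = 113.56 + (+79) = 192.56.
T_out = 10⁶/192.56 = 5193.2 K → 5190 K; t = 51.9.
B = 138.5·ln(51.9 − 10) − 305.0 = 138.5·ln 41.9 − 305.0 = 138.5·3.7353 − 305.0 = 212.337.
Rounded: 212.

212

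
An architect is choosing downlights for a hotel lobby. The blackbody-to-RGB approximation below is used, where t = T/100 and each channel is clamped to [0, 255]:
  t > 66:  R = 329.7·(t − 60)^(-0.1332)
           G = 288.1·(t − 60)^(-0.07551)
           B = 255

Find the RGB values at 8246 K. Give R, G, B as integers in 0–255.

R=218, G=228, B=255

t = 8246/100 = 82.46; the t > 66 branch applies.
R = 329.7·(82.46 − 60)^(-0.1332) = 329.7·22.46^(-0.1332) = 329.7·0.66068 = 217.827.
G = 288.1·(82.46 − 60)^(-0.07551) = 288.1·22.46^(-0.07551) = 288.1·0.79060 = 227.771.
B = 255 by definition for t > 66.
Rounded: (218, 228, 255).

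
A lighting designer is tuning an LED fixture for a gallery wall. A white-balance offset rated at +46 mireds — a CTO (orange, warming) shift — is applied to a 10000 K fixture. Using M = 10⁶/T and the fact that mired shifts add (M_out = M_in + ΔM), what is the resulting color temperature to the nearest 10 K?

M_in = 10⁶/10000 = 100.00 mireds.
M_out = 100.00 + (+46) = 146.00 mireds.
T_out = 10⁶/146.00 = 6849.3 K → 6850 K.

6850 K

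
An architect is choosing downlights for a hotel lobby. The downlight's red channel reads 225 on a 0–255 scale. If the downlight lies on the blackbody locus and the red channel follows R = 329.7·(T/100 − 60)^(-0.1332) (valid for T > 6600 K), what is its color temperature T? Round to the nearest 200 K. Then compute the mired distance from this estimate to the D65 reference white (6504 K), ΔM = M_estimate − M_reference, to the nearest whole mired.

-26 mireds

(t − 60)^(-0.1332) = 225/329.7 = 0.68244.
t − 60 = 0.68244^(1/-0.1332) = 0.68244^(-7.508) = 17.610, so t = 77.610.
T = 100·t = 7761 K → 7800 K to the nearest 200 K.
M_estimate = 10⁶/7800 = 128.21; M_reference = 10⁶/6504 = 153.75.
ΔM = 128.21 − 153.75 = -25.55 → -26 mireds.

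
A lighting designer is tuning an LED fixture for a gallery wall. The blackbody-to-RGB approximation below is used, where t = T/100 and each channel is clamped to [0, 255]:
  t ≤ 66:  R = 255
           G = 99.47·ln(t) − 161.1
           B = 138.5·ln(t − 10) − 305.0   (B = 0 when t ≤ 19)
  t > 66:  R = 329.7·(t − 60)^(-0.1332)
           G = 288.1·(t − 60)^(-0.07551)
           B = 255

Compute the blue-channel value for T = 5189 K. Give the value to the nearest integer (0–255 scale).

212

t = 5189/100 = 51.89; the t ≤ 66 branch applies.
B = 138.5·ln(51.89 − 10) − 305.0 = 138.5·ln 41.89 − 305.0 = 138.5·3.7350 − 305.0 = 212.304.
Rounded: 212.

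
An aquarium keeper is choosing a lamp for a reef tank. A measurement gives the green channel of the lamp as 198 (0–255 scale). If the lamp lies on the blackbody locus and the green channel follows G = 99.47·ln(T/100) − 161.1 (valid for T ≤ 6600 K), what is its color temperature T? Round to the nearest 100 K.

ln t = (198 + 161.1) / 99.47 = 3.6101.
t = e^3.6101 = 36.971.
T = 100·t = 3697 K → 3700 K to the nearest 100 K.

3700 K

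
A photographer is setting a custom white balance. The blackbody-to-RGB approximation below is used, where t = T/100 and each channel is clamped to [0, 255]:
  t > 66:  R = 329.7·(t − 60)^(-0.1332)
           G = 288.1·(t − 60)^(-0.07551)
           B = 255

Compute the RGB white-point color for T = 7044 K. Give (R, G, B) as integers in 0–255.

t = 7044/100 = 70.44; the t > 66 branch applies.
R = 329.7·(70.44 − 60)^(-0.1332) = 329.7·10.44^(-0.1332) = 329.7·0.73166 = 241.228.
G = 288.1·(70.44 − 60)^(-0.07551) = 288.1·10.44^(-0.07551) = 288.1·0.83768 = 241.335.
B = 255 by definition for t > 66.
Rounded: (241, 241, 255).

(241, 241, 255)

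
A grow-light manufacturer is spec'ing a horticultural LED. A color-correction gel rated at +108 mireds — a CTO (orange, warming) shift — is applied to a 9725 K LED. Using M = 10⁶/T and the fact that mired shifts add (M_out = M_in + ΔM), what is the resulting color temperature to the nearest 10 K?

4740 K

M_in = 10⁶/9725 = 102.83 mireds.
M_out = 102.83 + (+108) = 210.83 mireds.
T_out = 10⁶/210.83 = 4743.2 K → 4740 K.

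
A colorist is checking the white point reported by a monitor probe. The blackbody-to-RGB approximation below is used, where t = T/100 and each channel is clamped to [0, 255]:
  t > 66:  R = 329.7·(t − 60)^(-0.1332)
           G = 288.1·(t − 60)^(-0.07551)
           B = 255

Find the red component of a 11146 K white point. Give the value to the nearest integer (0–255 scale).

t = 11146/100 = 111.46; the t > 66 branch applies.
R = 329.7·(111.46 − 60)^(-0.1332) = 329.7·51.46^(-0.1332) = 329.7·0.59161 = 195.052.
Rounded: 195.

195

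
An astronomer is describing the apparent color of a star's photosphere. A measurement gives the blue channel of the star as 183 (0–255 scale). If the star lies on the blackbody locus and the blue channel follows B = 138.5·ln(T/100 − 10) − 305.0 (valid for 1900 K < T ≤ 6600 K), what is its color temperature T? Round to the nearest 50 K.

4400 K

ln(t − 10) = (183 + 305.0) / 138.5 = 3.5235.
t − 10 = e^3.5235 = 33.902, so t = 43.902.
T = 100·t = 4390 K → 4400 K to the nearest 50 K.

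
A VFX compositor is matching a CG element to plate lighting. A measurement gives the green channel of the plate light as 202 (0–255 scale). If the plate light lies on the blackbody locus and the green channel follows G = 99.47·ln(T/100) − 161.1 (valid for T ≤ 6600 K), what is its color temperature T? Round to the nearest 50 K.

ln t = (202 + 161.1) / 99.47 = 3.6503.
t = e^3.6503 = 38.488.
T = 100·t = 3849 K → 3850 K to the nearest 50 K.

3850 K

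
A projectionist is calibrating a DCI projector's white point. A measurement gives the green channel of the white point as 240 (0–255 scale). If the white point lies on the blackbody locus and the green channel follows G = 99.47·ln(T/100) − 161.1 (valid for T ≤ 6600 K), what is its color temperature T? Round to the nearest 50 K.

5650 K

ln t = (240 + 161.1) / 99.47 = 4.0324.
t = e^4.0324 = 56.394.
T = 100·t = 5639 K → 5650 K to the nearest 50 K.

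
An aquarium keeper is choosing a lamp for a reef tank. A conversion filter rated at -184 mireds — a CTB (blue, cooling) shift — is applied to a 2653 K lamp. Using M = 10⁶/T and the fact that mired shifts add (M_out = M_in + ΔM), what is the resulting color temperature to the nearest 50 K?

5200 K

M_in = 10⁶/2653 = 376.93 mireds.
M_out = 376.93 + (-184) = 192.93 mireds.
T_out = 10⁶/192.93 = 5183.2 K → 5200 K.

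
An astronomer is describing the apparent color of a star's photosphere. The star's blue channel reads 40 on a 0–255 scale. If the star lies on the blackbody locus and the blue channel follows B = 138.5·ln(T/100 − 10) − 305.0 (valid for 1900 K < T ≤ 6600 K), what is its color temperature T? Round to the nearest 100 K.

ln(t − 10) = (40 + 305.0) / 138.5 = 2.4910.
t − 10 = e^2.4910 = 12.073, so t = 22.073.
T = 100·t = 2207 K → 2200 K to the nearest 100 K.

2200 K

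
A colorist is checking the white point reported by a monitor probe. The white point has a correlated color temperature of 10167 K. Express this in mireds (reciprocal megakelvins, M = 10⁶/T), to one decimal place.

M = 10⁶ / 10167 = 98.357 → 98.4 mireds.

98.4 mireds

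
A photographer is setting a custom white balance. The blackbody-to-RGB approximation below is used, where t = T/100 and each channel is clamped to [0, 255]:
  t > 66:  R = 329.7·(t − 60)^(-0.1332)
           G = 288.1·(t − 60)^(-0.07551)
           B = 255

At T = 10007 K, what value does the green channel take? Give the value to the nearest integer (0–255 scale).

t = 10007/100 = 100.07; the t > 66 branch applies.
G = 288.1·(100.07 − 60)^(-0.07551) = 288.1·40.07^(-0.07551) = 288.1·0.75678 = 218.029.
Rounded: 218.

218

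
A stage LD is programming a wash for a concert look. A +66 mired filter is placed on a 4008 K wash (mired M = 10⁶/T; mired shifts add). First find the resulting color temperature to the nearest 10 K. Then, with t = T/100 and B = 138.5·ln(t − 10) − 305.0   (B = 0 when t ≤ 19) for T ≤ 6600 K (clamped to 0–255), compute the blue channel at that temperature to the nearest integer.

M_in = 10⁶/4008 = 249.50; M_out = 249.50 + (+66) = 315.50.
T_out = 10⁶/315.50 = 3169.6 K → 3170 K; t = 31.7.
B = 138.5·ln(31.7 − 10) − 305.0 = 138.5·ln 21.7 − 305.0 = 138.5·3.0773 − 305.0 = 121.208.
Rounded: 121.

121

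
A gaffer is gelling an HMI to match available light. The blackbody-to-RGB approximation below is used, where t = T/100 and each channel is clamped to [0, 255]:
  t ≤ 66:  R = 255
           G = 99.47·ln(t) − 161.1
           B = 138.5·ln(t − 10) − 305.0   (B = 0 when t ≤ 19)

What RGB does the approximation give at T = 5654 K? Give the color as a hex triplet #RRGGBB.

#FFF0E3

t = 5654/100 = 56.54; the t ≤ 66 branch applies.
R = 255 by definition for t ≤ 66.
G = 99.47·ln 56.54 − 161.1 = 99.47·4.0349 − 161.1 = 240.256.
B = 138.5·ln(56.54 − 10) − 305.0 = 138.5·ln 46.54 − 305.0 = 138.5·3.8403 − 305.0 = 226.883.
Rounded: (255, 240, 227).
In hex: #FFF0E3.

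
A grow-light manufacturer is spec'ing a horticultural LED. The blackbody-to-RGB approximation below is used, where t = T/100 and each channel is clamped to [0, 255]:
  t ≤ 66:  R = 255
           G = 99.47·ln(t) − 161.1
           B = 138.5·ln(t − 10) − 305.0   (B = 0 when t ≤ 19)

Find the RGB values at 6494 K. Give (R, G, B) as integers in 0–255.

t = 6494/100 = 64.94; the t ≤ 66 branch applies.
R = 255 by definition for t ≤ 66.
G = 99.47·ln 64.94 − 161.1 = 99.47·4.1735 − 161.1 = 254.034.
B = 138.5·ln(64.94 − 10) − 305.0 = 138.5·ln 54.94 − 305.0 = 138.5·4.0062 − 305.0 = 249.864.
Rounded: (255, 254, 250).

(255, 254, 250)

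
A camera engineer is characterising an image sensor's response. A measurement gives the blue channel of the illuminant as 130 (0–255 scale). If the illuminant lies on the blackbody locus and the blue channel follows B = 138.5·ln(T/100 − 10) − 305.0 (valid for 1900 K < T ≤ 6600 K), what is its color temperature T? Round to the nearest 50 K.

ln(t − 10) = (130 + 305.0) / 138.5 = 3.1408.
t − 10 = e^3.1408 = 23.122, so t = 33.122.
T = 100·t = 3312 K → 3300 K to the nearest 50 K.

3300 K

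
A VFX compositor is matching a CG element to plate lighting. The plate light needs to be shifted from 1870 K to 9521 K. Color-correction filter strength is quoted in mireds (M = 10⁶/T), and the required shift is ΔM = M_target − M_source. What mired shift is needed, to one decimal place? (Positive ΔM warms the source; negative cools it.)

-429.7 mireds

M_source = 10⁶/1870 = 534.759; M_target = 10⁶/9521 = 105.031.
ΔM = 105.031 − 534.759 = -429.728 → -429.7 mireds, a cooling shift.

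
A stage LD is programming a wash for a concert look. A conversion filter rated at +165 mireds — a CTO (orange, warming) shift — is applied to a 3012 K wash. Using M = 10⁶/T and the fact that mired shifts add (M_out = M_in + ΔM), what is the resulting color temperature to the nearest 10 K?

2010 K

M_in = 10⁶/3012 = 332.01 mireds.
M_out = 332.01 + (+165) = 497.01 mireds.
T_out = 10⁶/497.01 = 2012.1 K → 2010 K.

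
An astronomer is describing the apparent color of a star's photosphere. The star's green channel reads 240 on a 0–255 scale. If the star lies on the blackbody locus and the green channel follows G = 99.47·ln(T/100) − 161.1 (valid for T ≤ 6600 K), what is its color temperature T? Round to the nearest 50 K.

ln t = (240 + 161.1) / 99.47 = 4.0324.
t = e^4.0324 = 56.394.
T = 100·t = 5639 K → 5650 K to the nearest 50 K.

5650 K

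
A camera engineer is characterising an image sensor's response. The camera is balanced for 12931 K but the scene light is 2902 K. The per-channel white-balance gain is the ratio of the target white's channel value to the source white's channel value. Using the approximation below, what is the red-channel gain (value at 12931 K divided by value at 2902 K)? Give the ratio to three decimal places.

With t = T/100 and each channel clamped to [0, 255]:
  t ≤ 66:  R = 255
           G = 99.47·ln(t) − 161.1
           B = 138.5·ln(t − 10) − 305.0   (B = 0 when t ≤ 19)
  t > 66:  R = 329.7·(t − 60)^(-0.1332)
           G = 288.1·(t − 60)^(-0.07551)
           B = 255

At 2902 K (t = 29.02):
  R = 255 by definition for t ≤ 66.
At 12931 K (t = 129.31):
  R = 329.7·(129.31 − 60)^(-0.1332) = 329.7·69.31^(-0.1332) = 329.7·0.56860 = 187.467.
Gain = 187.467 / 255.000 = 0.7352 → 0.735.

0.735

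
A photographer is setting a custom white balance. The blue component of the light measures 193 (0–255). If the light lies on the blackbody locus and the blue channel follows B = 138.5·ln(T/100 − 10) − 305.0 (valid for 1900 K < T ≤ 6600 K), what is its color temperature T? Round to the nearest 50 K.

4650 K

ln(t − 10) = (193 + 305.0) / 138.5 = 3.5957.
t − 10 = e^3.5957 = 36.440, so t = 46.440.
T = 100·t = 4644 K → 4650 K to the nearest 50 K.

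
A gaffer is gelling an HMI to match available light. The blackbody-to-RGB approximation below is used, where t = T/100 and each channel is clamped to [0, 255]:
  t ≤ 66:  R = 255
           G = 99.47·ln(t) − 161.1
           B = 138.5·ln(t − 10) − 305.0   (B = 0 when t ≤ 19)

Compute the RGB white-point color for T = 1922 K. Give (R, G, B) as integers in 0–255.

(255, 133, 3)

t = 1922/100 = 19.22; the t ≤ 66 branch applies.
R = 255 by definition for t ≤ 66.
G = 99.47·ln 19.22 − 161.1 = 99.47·2.9560 − 161.1 = 132.928.
B = 138.5·ln(19.22 − 10) − 305.0 = 138.5·ln 9.22 − 305.0 = 138.5·2.2214 − 305.0 = 2.660.
Rounded: (255, 133, 3).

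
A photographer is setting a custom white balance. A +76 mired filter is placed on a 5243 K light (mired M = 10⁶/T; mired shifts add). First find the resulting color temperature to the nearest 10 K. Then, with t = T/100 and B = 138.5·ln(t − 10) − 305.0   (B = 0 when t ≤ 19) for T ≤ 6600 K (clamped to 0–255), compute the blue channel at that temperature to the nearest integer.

154

M_in = 10⁶/5243 = 190.73; M_out = 190.73 + (+76) = 266.73.
T_out = 10⁶/266.73 = 3749.1 K → 3750 K; t = 37.5.
B = 138.5·ln(37.5 − 10) − 305.0 = 138.5·ln 27.5 − 305.0 = 138.5·3.3142 − 305.0 = 154.015.
Rounded: 154.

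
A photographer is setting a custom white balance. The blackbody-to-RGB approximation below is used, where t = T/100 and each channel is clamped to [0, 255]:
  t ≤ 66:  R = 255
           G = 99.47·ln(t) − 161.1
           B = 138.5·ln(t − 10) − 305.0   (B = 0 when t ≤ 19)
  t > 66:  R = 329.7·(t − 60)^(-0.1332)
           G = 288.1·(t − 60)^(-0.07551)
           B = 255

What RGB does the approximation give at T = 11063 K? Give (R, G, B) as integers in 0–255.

t = 11063/100 = 110.63; the t > 66 branch applies.
R = 329.7·(110.63 − 60)^(-0.1332) = 329.7·50.63^(-0.1332) = 329.7·0.59289 = 195.475.
G = 288.1·(110.63 − 60)^(-0.07551) = 288.1·50.63^(-0.07551) = 288.1·0.74353 = 214.212.
B = 255 by definition for t > 66.
Rounded: (195, 214, 255).

(195, 214, 255)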